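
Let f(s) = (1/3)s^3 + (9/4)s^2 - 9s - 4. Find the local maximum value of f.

59

f'(s) = s^2 + (9/2)s - 9 = 0 at s = -6, 3/2.
Since f''(s) = 2s + 9/2, we get f''(-6) = -15/2 < 0 ⇒ local maximum; f''(3/2) = 15/2 > 0 ⇒ local minimum.
Thus f has its local maximum at s = -6, with value 59.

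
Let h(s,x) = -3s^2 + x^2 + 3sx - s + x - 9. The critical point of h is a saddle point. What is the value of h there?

∂h/∂s = -6s + 3x - 1 = 0 and ∂h/∂x = 3s + 2x + 1 = 0, so (s, x) = (-5/21, -1/7).
The Hessian has h_{ss} = -6, h_{xx} = 2, h_{sx} = 3, giving D = -21 < 0, so the point is a saddle point.
h(-5/21, -1/7) = -188/21.

-188/21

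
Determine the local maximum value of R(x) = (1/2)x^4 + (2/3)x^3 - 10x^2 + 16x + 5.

73/6

R'(x) = 2x^3 + 2x^2 - 20x + 16 = 0 at x = -4, 1, 2.
Second-derivative test with R''(x) = 6x^2 + 4x - 20: R''(-4) = 60 > 0 ⇒ local minimum; R''(1) = -10 < 0 ⇒ local maximum; R''(2) = 12 > 0 ⇒ local minimum.
The local maximum is R(1) = 73/6.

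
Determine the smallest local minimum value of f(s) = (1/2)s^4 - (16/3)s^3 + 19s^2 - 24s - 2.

-71/6

Critical points: f'(s) = 2s^3 - 16s^2 + 38s - 24 vanishes at s = 1, 3, 4.
f''(s) = 6s^2 - 32s + 38. f''(1) = 12 > 0 ⇒ local minimum; f''(3) = -4 < 0 ⇒ local maximum; f''(4) = 6 > 0 ⇒ local minimum.
Thus f has its smallest local minimum at s = 1, with value -71/6.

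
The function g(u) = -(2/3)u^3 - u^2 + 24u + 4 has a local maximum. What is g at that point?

g'(u) = -2u^2 - 2u + 24. Setting g'(u) = 0 gives u ∈ {-4, 3}.
Second-derivative test with g''(u) = -4u - 2: g''(-4) = 14 > 0 ⇒ local minimum; g''(3) = -14 < 0 ⇒ local maximum.
So the local maximum value is g(3) = 49.

49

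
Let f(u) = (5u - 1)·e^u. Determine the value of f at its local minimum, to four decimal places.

f'(u) = 5·e^u + (5u - 1)·1·e^u = (5u + 4)·e^u. Since e^u > 0, the only critical point is u = -4/5.
f''(-4/5) has the same sign as 5 > 0, so this is a local minimum.
f(-4/5) = (-5)·e^(-4/5) ≈ -2.2466.

-2.2466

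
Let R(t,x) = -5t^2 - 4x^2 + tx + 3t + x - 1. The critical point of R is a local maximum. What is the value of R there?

∂R/∂t = -10t + x + 3 = 0 and ∂R/∂x = t - 8x + 1 = 0, so (t, x) = (25/79, 13/79).
The Hessian has R_{tt} = -10, R_{xx} = -8, R_{tx} = 1, giving D = 79 > 0 with R_{tt} < 0, so the point is a local maximum.
R(25/79, 13/79) = -35/79.

-35/79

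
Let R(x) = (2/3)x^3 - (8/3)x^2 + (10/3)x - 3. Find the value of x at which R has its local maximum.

1

Critical points: R'(x) = 2x^2 - (16/3)x + 10/3 vanishes at x = 1, 5/3.
R''(x) = 4x - 16/3. R''(1) = -4/3 < 0 ⇒ local maximum; R''(5/3) = 4/3 > 0 ⇒ local minimum.
Thus R has its local maximum at x = 1, with value -5/3.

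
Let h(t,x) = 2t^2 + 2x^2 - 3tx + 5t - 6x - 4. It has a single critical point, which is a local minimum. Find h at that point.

-60/7

∂h/∂t = 4t - 3x + 5 = 0 and ∂h/∂x = -3t + 4x - 6 = 0, so (t, x) = (-2/7, 9/7).
The Hessian has h_{tt} = 4, h_{xx} = 4, h_{tx} = -3, giving D = 7 > 0 with h_{tt} > 0, so the point is a local minimum.
h(-2/7, 9/7) = -60/7.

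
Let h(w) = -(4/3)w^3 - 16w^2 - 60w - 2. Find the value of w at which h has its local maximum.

h'(w) = -4w^2 - 32w - 60 = 0 at w = -5, -3.
h''(w) = -8w - 32. h''(-5) = 8 > 0 ⇒ local minimum; h''(-3) = -8 < 0 ⇒ local maximum.
Thus h has its local maximum at w = -3, with value 70.

-3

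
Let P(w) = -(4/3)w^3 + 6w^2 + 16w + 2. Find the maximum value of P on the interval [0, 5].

230/3

Differentiating, P'(w) = -4w^2 + 12w + 16; whose only zero in [0, 5] is w = 4.
Candidates: P(0) = 2, P(4) = 230/3, P(5) = 196/3.
So the maximum is P(4) = 230/3.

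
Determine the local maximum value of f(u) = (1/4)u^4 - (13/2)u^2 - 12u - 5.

3/4

f'(u) = u^3 - 13u - 12 = 0 at u = -3, -1, 4.
Since f''(u) = 3u^2 - 13, we get f''(-3) = 14 > 0 ⇒ local minimum; f''(-1) = -10 < 0 ⇒ local maximum; f''(4) = 35 > 0 ⇒ local minimum.
So the local maximum value is f(-1) = 3/4.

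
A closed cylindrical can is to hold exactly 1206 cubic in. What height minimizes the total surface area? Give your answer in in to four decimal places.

11.5368

With radius r and height h, πr²h = 1206 so h = 1206/(πr²), and S(r) = 2πr² + 2πrh = 2πr² + 2·1206/r.
S'(r) = 4πr − 2·1206/r² = 0 ⇒ r³ = 1206/(2π), so r ≈ 5.7684 and h = 2r ≈ 11.5368.
S''(r) = 4π + 4·1206/r³ > 0, so this is the minimum; S ≈ 627.2097.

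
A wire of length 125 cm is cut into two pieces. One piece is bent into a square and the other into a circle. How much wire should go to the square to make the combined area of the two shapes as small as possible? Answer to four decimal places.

70.0124

Let x be the length used for the square. Square side x/4; circle radius (125−x)/(2π).
A(x) = (x/4)² + π·((125−x)/(2π))² = x²/16 + (125−x)²/(4π) for 0 ≤ x ≤ 125. A'(x) = x/8 − (125−x)/(2π) = 0 gives x = 4·125/(π+4) ≈ 70.0124.
A'' = 1/8 + 1/(2π) > 0, so this gives the minimum combined area; x ≈ 70.0124 cm to the square.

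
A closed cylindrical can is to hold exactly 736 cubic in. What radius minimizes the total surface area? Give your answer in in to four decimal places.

4.8929

With radius r and height h, πr²h = 736 so h = 736/(πr²), and S(r) = 2πr² + 2πrh = 2πr² + 2·736/r.
S'(r) = 4πr − 2·736/r² = 0 ⇒ r³ = 736/(2π), so r ≈ 4.8929 and h = 2r ≈ 9.7858.
S''(r) = 4π + 4·736/r³ > 0, so this is the minimum; S ≈ 451.2665.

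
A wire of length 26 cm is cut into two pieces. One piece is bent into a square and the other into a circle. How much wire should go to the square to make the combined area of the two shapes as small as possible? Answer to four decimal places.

Let x be the length used for the square. Square side x/4; circle radius (26−x)/(2π).
A(x) = (x/4)² + π·((26−x)/(2π))² = x²/16 + (26−x)²/(4π) for 0 ≤ x ≤ 26. A'(x) = x/8 − (26−x)/(2π) = 0 gives x = 4·26/(π+4) ≈ 14.5626.
A'' = 1/8 + 1/(2π) > 0, so this gives the minimum combined area; x ≈ 14.5626 cm to the square.

14.5626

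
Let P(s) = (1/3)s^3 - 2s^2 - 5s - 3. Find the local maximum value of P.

P'(s) = s^2 - 4s - 5 = 0 at s = -1, 5.
Since P''(s) = 2s - 4, we get P''(-1) = -6 < 0 ⇒ local maximum; P''(5) = 6 > 0 ⇒ local minimum.
So the local maximum value is P(-1) = -1/3.

-1/3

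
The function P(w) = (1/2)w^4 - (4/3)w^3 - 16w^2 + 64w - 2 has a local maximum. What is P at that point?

178/3

Critical points: P'(w) = 2w^3 - 4w^2 - 32w + 64 vanishes at w = -4, 2, 4.
Second-derivative test with P''(w) = 6w^2 - 8w - 32: P''(-4) = 96 > 0 ⇒ local minimum; P''(2) = -24 < 0 ⇒ local maximum; P''(4) = 32 > 0 ⇒ local minimum.
The local maximum is P(2) = 178/3.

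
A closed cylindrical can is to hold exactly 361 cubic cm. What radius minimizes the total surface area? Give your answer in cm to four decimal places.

With radius r and height h, πr²h = 361 so h = 361/(πr²), and S(r) = 2πr² + 2πrh = 2πr² + 2·361/r.
S'(r) = 4πr − 2·361/r² = 0 ⇒ r³ = 361/(2π), so r ≈ 3.8587 and h = 2r ≈ 7.7174.
S''(r) = 4π + 4·361/r³ > 0, so this is the minimum; S ≈ 280.6635.

3.8587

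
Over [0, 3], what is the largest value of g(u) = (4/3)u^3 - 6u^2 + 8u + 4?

The derivative is 4u^2 - 12u + 8, which vanishes at u = 1 and u = 2.
Candidates: g(0) = 4,  g(1) = 22/3,  g(2) = 20/3,  g(3) = 10.
The maximum over the interval is 10, attained at u = 3.

10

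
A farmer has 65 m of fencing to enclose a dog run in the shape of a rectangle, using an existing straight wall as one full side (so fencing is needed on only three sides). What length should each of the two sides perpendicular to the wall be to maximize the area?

65/4

Let the sides perpendicular to the wall have length x and the parallel side y, so 2x + y = 65 and the area is A = xy = x(65 − 2x).
A'(x) = 65 − 4x = 0 gives x = 65/4, and A''(x) = −4 < 0 confirms a maximum.
Then y = 65 − 2·65/4 = 65/2 and A = 4225/8.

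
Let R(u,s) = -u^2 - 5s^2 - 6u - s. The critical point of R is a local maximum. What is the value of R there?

∂R/∂u = -2u - 6 = 0 and ∂R/∂s = -10s - 1 = 0, so (u, s) = (-3, -1/10).
The Hessian has R_{uu} = -2, R_{ss} = -10, R_{us} = 0, giving D = 20 > 0 with R_{uu} < 0, so the point is a local maximum.
R(-3, -1/10) = 181/20.

181/20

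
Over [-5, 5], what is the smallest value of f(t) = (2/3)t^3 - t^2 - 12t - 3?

-154/3

Differentiating, f'(t) = 2t^2 - 2t - 12; which vanishes at t = -2 and t = 3.
Compare values at every candidate in [-5, 5]: f(-5) = -154/3, f(-2) = 35/3, f(3) = -30, f(5) = -14/3.
The minimum over the interval is -154/3, attained at t = -5.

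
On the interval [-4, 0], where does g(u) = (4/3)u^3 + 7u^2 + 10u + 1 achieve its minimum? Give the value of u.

-4

g'(u) = 4u^2 + 14u + 10, which vanishes at u = -5/2 and u = -1.
Candidates: g(-4) = -37/3,  g(-5/2) = -13/12,  g(-1) = -10/3,  g(0) = 1.
Hence the absolute minimum is -37/3 at u = -4.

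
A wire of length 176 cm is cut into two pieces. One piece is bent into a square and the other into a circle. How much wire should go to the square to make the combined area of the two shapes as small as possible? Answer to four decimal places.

98.5775

Let x be the length used for the square. Square side x/4; circle radius (176−x)/(2π).
A(x) = (x/4)² + π·((176−x)/(2π))² = x²/16 + (176−x)²/(4π) for 0 ≤ x ≤ 176. A'(x) = x/8 − (176−x)/(2π) = 0 gives x = 4·176/(π+4) ≈ 98.5775.
A'' = 1/8 + 1/(2π) > 0, so this gives the minimum combined area; x ≈ 98.5775 cm to the square.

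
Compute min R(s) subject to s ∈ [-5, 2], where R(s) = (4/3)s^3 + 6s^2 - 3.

-59/3

Differentiating, R'(s) = 4s^2 + 12s; which vanishes at s = -3 and s = 0.
Evaluating at the critical points and endpoints: R(-5) = -59/3, R(-3) = 15, R(0) = -3, R(2) = 95/3.
So the minimum is R(-5) = -59/3.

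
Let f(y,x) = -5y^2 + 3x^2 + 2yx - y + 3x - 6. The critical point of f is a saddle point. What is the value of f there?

∂f/∂y = -10y + 2x - 1 = 0 and ∂f/∂x = 2y + 6x + 3 = 0, so (y, x) = (-3/16, -7/16).
The Hessian has f_{yy} = -10, f_{xx} = 6, f_{yx} = 2, giving D = -64 < 0, so the point is a saddle point.
f(-3/16, -7/16) = -105/16.

-105/16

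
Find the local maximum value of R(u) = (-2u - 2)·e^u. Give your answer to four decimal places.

By the product rule, R'(u) = (-2u - 4)·e^u. Since e^u > 0, the only critical point is u = -2.
R''(-2) has the same sign as -2 < 0, so this is a local maximum.
R(-2) = (2)·e^(-2) ≈ 0.2707.

0.2707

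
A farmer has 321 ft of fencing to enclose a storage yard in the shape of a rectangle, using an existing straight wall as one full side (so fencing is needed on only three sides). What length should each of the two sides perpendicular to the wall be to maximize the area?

Let the sides perpendicular to the wall have length x and the parallel side y, so 2x + y = 321 and the area is A = xy = x(321 − 2x).
A'(x) = 321 − 4x = 0 gives x = 321/4, and A''(x) = −4 < 0 confirms a maximum.
Then y = 321 − 2·321/4 = 321/2 and A = 103041/8.

321/4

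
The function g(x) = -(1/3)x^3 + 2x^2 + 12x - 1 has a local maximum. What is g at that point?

71

Critical points: g'(x) = -x^2 + 4x + 12 vanishes at x = -2, 6.
Second-derivative test with g''(x) = -2x + 4: g''(-2) = 8 > 0 ⇒ local minimum; g''(6) = -8 < 0 ⇒ local maximum.
Thus g has its local maximum at x = 6, with value 71.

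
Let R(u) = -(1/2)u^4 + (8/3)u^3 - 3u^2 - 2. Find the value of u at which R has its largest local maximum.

3

Critical points: R'(u) = -2u^3 + 8u^2 - 6u vanishes at u = 0, 1, 3.
R''(u) = -6u^2 + 16u - 6. R''(0) = -6 < 0 ⇒ local maximum; R''(1) = 4 > 0 ⇒ local minimum; R''(3) = -12 < 0 ⇒ local maximum.
So the largest local maximum value is R(3) = 5/2.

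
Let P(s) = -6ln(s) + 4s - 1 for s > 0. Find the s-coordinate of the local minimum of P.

3/2

P'(s) = -6/s + 4 = 0 gives s = 3/2.
P''(s) = 6/s², which is positive for s > 0, so this is a local minimum.
P(3/2) = -6·ln(3/2) + 6 - 1 ≈ 2.5672.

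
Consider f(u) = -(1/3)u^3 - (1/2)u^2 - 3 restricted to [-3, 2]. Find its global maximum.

f'(u) = -u^2 - u, which vanishes at u = -1 and u = 0.
Compare values at every candidate in [-3, 2]: f(-3) = 3/2; f(-1) = -19/6; f(0) = -3; f(2) = -23/3.
So the maximum is f(-3) = 3/2.

3/2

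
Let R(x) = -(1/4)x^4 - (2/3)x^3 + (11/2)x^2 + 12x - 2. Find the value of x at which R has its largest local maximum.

R'(x) = -x^3 - 2x^2 + 11x + 12 = 0 at x = -4, -1, 3.
Second-derivative test with R''(x) = -3x^2 - 4x + 11: R''(-4) = -21 < 0 ⇒ local maximum; R''(-1) = 12 > 0 ⇒ local minimum; R''(3) = -28 < 0 ⇒ local maximum.
Thus R has its largest local maximum at x = 3, with value 181/4.

3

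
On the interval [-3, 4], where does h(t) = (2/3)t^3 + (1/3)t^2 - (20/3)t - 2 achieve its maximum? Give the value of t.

4

The derivative is 2t^2 + (2/3)t - 20/3, which vanishes at t = -2 and t = 5/3.
Candidates: h(-3) = 3,  h(-2) = 22/3,  h(5/3) = -737/81,  h(4) = 58/3.
The maximum over the interval is 58/3, attained at t = 4.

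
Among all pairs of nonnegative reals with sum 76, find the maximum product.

1444

With x + y = 76, the product is P(x) = x(76 − x).
P'(x) = 76 − 2x = 0 gives x = 38; P'' = −2 < 0, so this is the maximum.
P = 38·38 = 1444.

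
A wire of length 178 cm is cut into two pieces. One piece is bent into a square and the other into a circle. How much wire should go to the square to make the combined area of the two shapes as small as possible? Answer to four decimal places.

Let x be the length used for the square. Square side x/4; circle radius (178−x)/(2π).
A(x) = (x/4)² + π·((178−x)/(2π))² = x²/16 + (178−x)²/(4π) for 0 ≤ x ≤ 178. A'(x) = x/8 − (178−x)/(2π) = 0 gives x = 4·178/(π+4) ≈ 99.6976.
A'' = 1/8 + 1/(2π) > 0, so this gives the minimum combined area; x ≈ 99.6976 cm to the square.

99.6976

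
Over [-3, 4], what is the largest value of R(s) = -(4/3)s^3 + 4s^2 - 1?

The derivative is -4s^2 + 8s, which vanishes at s = 0 and s = 2.
Evaluating at the critical points and endpoints: R(-3) = 71; R(0) = -1; R(2) = 13/3; R(4) = -67/3.
So the maximum is R(-3) = 71.

71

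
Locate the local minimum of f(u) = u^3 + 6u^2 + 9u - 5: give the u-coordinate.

-1

Critical points: f'(u) = 3u^2 + 12u + 9 vanishes at u = -3, -1.
Second-derivative test with f''(u) = 6u + 12: f''(-3) = -6 < 0 ⇒ local maximum; f''(-1) = 6 > 0 ⇒ local minimum.
Thus f has its local minimum at u = -1, with value -9.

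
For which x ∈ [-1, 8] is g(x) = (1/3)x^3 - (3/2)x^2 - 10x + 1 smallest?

5

The derivative is x^2 - 3x - 10, whose only zero in [-1, 8] is x = 5.
Candidates: g(-1) = 55/6,  g(5) = -269/6,  g(8) = -13/3.
So the minimum is g(5) = -269/6.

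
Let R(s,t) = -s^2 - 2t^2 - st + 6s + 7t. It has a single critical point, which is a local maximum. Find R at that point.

∂R/∂s = -2s - t + 6 = 0 and ∂R/∂t = -s - 4t + 7 = 0, so (s, t) = (17/7, 8/7).
The Hessian has R_{ss} = -2, R_{tt} = -4, R_{st} = -1, giving D = 7 > 0 with R_{ss} < 0, so the point is a local maximum.
R(17/7, 8/7) = 79/7.

79/7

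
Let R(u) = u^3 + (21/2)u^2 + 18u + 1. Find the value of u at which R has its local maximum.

R'(u) = 3u^2 + 21u + 18. Setting R'(u) = 0 gives u ∈ {-6, -1}.
Second-derivative test with R''(u) = 6u + 21: R''(-6) = -15 < 0 ⇒ local maximum; R''(-1) = 15 > 0 ⇒ local minimum.
So the local maximum value is R(-6) = 55.

-6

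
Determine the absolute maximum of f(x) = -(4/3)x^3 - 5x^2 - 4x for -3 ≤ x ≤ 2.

Differentiating, f'(x) = -4x^2 - 10x - 4; which vanishes at x = -2 and x = -1/2.
Compare values at every candidate in [-3, 2]: f(-3) = 3; f(-2) = -4/3; f(-1/2) = 11/12; f(2) = -116/3.
Hence the absolute maximum is 3 at x = -3.

3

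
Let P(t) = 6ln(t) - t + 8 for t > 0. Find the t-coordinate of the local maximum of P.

6

P'(t) = 6/t − 1 = 0 gives t = 6.
P''(t) = -6/t², which is negative for t > 0, so this is a local maximum.
P(6) = 6·ln(6) - 6 + 8 ≈ 12.7506.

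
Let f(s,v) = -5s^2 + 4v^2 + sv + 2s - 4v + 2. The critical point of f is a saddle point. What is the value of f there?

106/81

∂f/∂s = -10s + v + 2 = 0 and ∂f/∂v = s + 8v - 4 = 0, so (s, v) = (20/81, 38/81).
The Hessian has f_{ss} = -10, f_{vv} = 8, f_{sv} = 1, giving D = -81 < 0, so the point is a saddle point.
f(20/81, 38/81) = 106/81.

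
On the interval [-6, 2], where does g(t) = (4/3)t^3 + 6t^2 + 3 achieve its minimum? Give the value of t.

g'(t) = 4t^2 + 12t, which vanishes at t = -3 and t = 0.
Candidates: g(-6) = -69,  g(-3) = 21,  g(0) = 3,  g(2) = 113/3.
Hence the absolute minimum is -69 at t = -6.

-6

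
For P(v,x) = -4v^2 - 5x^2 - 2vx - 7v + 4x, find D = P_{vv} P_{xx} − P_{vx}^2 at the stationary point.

76

∂P/∂v = -8v - 2x - 7 = 0 and ∂P/∂x = -2v - 10x + 4 = 0, so (v, x) = (-39/38, 23/38).
The Hessian has P_{vv} = -8, P_{xx} = -10, P_{vx} = -2, giving D = 76 > 0 with P_{vv} < 0, so the point is a local maximum.
D = (-8)·(-10) − (-2)^2 = 76.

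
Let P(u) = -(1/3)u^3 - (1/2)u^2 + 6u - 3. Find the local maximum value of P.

P'(u) = -u^2 - u + 6. Setting P'(u) = 0 gives u ∈ {-3, 2}.
P''(u) = -2u - 1. P''(-3) = 5 > 0 ⇒ local minimum; P''(2) = -5 < 0 ⇒ local maximum.
The local maximum is P(2) = 13/3.

13/3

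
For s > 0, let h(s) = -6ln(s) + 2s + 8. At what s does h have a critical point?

h'(s) = -6/s + 2 = 0 gives s = 3.
h''(s) = 6/s², which is positive for s > 0, so this is a local minimum.
h(3) = -6·ln(3) + 6 + 8 ≈ 7.4083.

3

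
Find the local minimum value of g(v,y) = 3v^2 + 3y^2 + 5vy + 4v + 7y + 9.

∂g/∂v = 6v + 5y + 4 = 0 and ∂g/∂y = 5v + 6y + 7 = 0, so (v, y) = (1, -2).
The Hessian has g_{vv} = 6, g_{yy} = 6, g_{vy} = 5, giving D = 11 > 0 with g_{vv} > 0, so the point is a local minimum.
g(1, -2) = 4.

4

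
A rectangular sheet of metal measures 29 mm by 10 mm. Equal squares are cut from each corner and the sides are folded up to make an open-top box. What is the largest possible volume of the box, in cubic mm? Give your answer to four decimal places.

303.1878

With cut size x, the volume is V(x) = x(29 − 2x)(10 − 2x) for 0 < x < 5.
V'(x) = 12x^2 − 156x + 290. Setting V'(x) = 0 gives x ≈ 2.2475 (the root in (0, 5)).
V''(x) = 24x − 156 is negative there, so this is the maximum; V ≈ 303.1878.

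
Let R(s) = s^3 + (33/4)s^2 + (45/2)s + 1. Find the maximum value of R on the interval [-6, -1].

R'(s) = 3s^2 + (33/2)s + 45/2, which vanishes at s = -3 and s = -5/2.
Evaluating at the critical points and endpoints: R(-6) = -53; R(-3) = -77/4; R(-5/2) = -309/16; R(-1) = -57/4.
Hence the absolute maximum is -57/4 at s = -1.

-57/4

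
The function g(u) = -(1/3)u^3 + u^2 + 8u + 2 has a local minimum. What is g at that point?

g'(u) = -u^2 + 2u + 8. Setting g'(u) = 0 gives u ∈ {-2, 4}.
Since g''(u) = -2u + 2, we get g''(-2) = 6 > 0 ⇒ local minimum; g''(4) = -6 < 0 ⇒ local maximum.
So the local minimum value is g(-2) = -22/3.

-22/3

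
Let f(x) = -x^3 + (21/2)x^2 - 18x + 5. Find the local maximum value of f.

59

f'(x) = -3x^2 + 21x - 18. Setting f'(x) = 0 gives x ∈ {1, 6}.
Second-derivative test with f''(x) = -6x + 21: f''(1) = 15 > 0 ⇒ local minimum; f''(6) = -15 < 0 ⇒ local maximum.
The local maximum is f(6) = 59.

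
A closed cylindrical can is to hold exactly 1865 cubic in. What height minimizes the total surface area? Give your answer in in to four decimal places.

13.3412

With radius r and height h, πr²h = 1865 so h = 1865/(πr²), and S(r) = 2πr² + 2πrh = 2πr² + 2·1865/r.
S'(r) = 4πr − 2·1865/r² = 0 ⇒ r³ = 1865/(2π), so r ≈ 6.6706 and h = 2r ≈ 13.3412.
S''(r) = 4π + 4·1865/r³ > 0, so this is the minimum; S ≈ 838.7524.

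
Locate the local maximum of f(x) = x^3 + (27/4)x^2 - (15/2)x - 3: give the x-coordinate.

-5

f'(x) = 3x^2 + (27/2)x - 15/2 = 0 at x = -5, 1/2.
Second-derivative test with f''(x) = 6x + 27/2: f''(-5) = -33/2 < 0 ⇒ local maximum; f''(1/2) = 33/2 > 0 ⇒ local minimum.
The local maximum is f(-5) = 313/4.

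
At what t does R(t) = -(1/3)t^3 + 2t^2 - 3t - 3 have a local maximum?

R'(t) = -t^2 + 4t - 3. Setting R'(t) = 0 gives t ∈ {1, 3}.
R''(t) = -2t + 4. R''(1) = 2 > 0 ⇒ local minimum; R''(3) = -2 < 0 ⇒ local maximum.
Thus R has its local maximum at t = 3, with value -3.

3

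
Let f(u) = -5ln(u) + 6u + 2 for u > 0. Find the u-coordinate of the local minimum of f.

5/6

f'(u) = -5/u + 6 = 0 gives u = 5/6.
f''(u) = 5/u², which is positive for u > 0, so this is a local minimum.
f(5/6) = -5·ln(5/6) + 5 + 2 ≈ 7.9116.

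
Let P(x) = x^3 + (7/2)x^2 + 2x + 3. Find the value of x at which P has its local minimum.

-1/3

P'(x) = 3x^2 + 7x + 2. Setting P'(x) = 0 gives x ∈ {-2, -1/3}.
Second-derivative test with P''(x) = 6x + 7: P''(-2) = -5 < 0 ⇒ local maximum; P''(-1/3) = 5 > 0 ⇒ local minimum.
So the local minimum value is P(-1/3) = 145/54.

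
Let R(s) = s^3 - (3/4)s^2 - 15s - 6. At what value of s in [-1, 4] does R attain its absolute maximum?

-1

R'(s) = 3s^2 - (3/2)s - 15, whose only zero in [-1, 4] is s = 5/2.
Evaluating at the critical points and endpoints: R(-1) = 29/4, R(5/2) = -521/16, R(4) = -14.
The maximum over the interval is 29/4, attained at s = -1.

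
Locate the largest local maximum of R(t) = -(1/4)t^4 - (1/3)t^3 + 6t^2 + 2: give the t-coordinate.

-4

R'(t) = -t^3 - t^2 + 12t = 0 at t = -4, 0, 3.
Second-derivative test with R''(t) = -3t^2 - 2t + 12: R''(-4) = -28 < 0 ⇒ local maximum; R''(0) = 12 > 0 ⇒ local minimum; R''(3) = -21 < 0 ⇒ local maximum.
Thus R has its largest local maximum at t = -4, with value 166/3.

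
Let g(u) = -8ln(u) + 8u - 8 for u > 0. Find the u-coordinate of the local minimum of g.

g'(u) = -8/u + 8 = 0 gives u = 1.
g''(u) = 8/u², which is positive for u > 0, so this is a local minimum.
g(1) = -8·ln(1) + 8 - 8 ≈ 0.0000.

1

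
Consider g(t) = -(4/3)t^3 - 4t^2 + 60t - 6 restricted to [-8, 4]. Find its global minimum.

-718/3

Differentiating, g'(t) = -4t^2 - 8t + 60; which vanishes at t = -5 and t = 3.
Compare values at every candidate in [-8, 4]: g(-8) = -178/3,  g(-5) = -718/3,  g(3) = 102,  g(4) = 254/3.
So the minimum is g(-5) = -718/3.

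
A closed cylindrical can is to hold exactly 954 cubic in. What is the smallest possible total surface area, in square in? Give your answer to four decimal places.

536.4717

With radius r and height h, πr²h = 954 so h = 954/(πr²), and S(r) = 2πr² + 2πrh = 2πr² + 2·954/r.
S'(r) = 4πr − 2·954/r² = 0 ⇒ r³ = 954/(2π), so r ≈ 5.3349 and h = 2r ≈ 10.6697.
S''(r) = 4π + 4·954/r³ > 0, so this is the minimum; S ≈ 536.4717.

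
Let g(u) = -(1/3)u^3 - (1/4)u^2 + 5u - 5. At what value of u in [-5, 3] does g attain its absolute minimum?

-5/2

The derivative is -u^2 - (1/2)u + 5, which vanishes at u = -5/2 and u = 2.
Candidates: g(-5) = 65/12, g(-5/2) = -665/48, g(2) = 4/3, g(3) = -5/4.
Hence the absolute minimum is -665/48 at u = -5/2.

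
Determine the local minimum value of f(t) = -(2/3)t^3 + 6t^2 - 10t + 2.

f'(t) = -2t^2 + 12t - 10 = 0 at t = 1, 5.
Second-derivative test with f''(t) = -4t + 12: f''(1) = 8 > 0 ⇒ local minimum; f''(5) = -8 < 0 ⇒ local maximum.
Thus f has its local minimum at t = 1, with value -8/3.

-8/3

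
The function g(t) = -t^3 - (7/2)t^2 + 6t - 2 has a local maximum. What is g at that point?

4/27

Critical points: g'(t) = -3t^2 - 7t + 6 vanishes at t = -3, 2/3.
Since g''(t) = -6t - 7, we get g''(-3) = 11 > 0 ⇒ local minimum; g''(2/3) = -11 < 0 ⇒ local maximum.
The local maximum is g(2/3) = 4/27.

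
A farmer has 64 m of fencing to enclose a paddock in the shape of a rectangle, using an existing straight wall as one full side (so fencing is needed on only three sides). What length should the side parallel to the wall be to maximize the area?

Let the sides perpendicular to the wall have length x and the parallel side y, so 2x + y = 64 and the area is A = xy = x(64 − 2x).
A'(x) = 64 − 4x = 0 gives x = 16, and A''(x) = −4 < 0 confirms a maximum.
Then y = 64 − 2·16 = 32 and A = 512.

32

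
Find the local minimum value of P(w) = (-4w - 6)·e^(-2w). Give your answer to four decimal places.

-14.7781

Differentiating with the product rule gives P'(w) = (8w + 8)·e^(-2w). Since e^(-2w) > 0, the only critical point is w = -1.
P''(-1) has the same sign as 8 > 0, so this is a local minimum.
P(-1) = (-2)·e^(2) ≈ -14.7781.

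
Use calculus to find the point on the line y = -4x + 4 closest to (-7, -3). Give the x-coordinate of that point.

21/17

Minimize D(x)^2 = (x + 7)^2 + (-4x + 7)^2.
d/dx[D^2] = 2(x + 7) + 2·(-4)·(-4x + 7) = 0 ⇒ x = 21/17.
Then y = -16/17 and the distance is √(1225/17) ≈ 8.4887.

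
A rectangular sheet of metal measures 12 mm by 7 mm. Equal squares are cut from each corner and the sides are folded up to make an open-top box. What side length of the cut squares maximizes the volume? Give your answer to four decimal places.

With cut size x, the volume is V(x) = x(12 − 2x)(7 − 2x) for 0 < x < 3.5.
V'(x) = 12x^2 − 76x + 84. Setting V'(x) = 0 gives x ≈ 1.4266 (the root in (0, 3.5)).
V''(x) = 24x − 76 is negative there, so this is the maximum; V ≈ 54.1109.

1.4266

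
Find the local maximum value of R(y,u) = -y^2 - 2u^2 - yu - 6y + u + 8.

135/7

∂R/∂y = -2y - u - 6 = 0 and ∂R/∂u = -y - 4u + 1 = 0, so (y, u) = (-25/7, 8/7).
The Hessian has R_{yy} = -2, R_{uu} = -4, R_{yu} = -1, giving D = 7 > 0 with R_{yy} < 0, so the point is a local maximum.
R(-25/7, 8/7) = 135/7.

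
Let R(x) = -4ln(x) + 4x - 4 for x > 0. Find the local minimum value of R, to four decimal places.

0.0000

R'(x) = -4/x + 4 = 0 gives x = 1.
R''(x) = 4/x², which is positive for x > 0, so this is a local minimum.
R(1) = -4·ln(1) + 4 - 4 ≈ 0.0000.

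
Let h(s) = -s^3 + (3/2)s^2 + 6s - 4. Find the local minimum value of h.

-15/2

Critical points: h'(s) = -3s^2 + 3s + 6 vanishes at s = -1, 2.
Second-derivative test with h''(s) = -6s + 3: h''(-1) = 9 > 0 ⇒ local minimum; h''(2) = -9 < 0 ⇒ local maximum.
So the local minimum value is h(-1) = -15/2.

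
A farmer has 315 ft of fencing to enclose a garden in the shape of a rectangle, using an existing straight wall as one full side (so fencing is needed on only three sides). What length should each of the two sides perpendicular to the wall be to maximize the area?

315/4

Let the sides perpendicular to the wall have length x and the parallel side y, so 2x + y = 315 and the area is A = xy = x(315 − 2x).
A'(x) = 315 − 4x = 0 gives x = 315/4, and A''(x) = −4 < 0 confirms a maximum.
Then y = 315 − 2·315/4 = 315/2 and A = 99225/8.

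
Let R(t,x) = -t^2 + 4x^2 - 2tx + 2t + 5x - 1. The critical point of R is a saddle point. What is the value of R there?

∂R/∂t = -2t - 2x + 2 = 0 and ∂R/∂x = -2t + 8x + 5 = 0, so (t, x) = (13/10, -3/10).
The Hessian has R_{tt} = -2, R_{xx} = 8, R_{tx} = -2, giving D = -20 < 0, so the point is a saddle point.
R(13/10, -3/10) = -9/20.

-9/20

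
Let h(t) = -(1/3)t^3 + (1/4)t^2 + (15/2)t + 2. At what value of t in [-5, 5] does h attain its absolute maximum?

3

The derivative is -t^2 + (1/2)t + 15/2, which vanishes at t = -5/2 and t = 3.
Evaluating at the critical points and endpoints: h(-5) = 149/12,  h(-5/2) = -479/48,  h(3) = 71/4,  h(5) = 49/12.
Hence the absolute maximum is 71/4 at t = 3.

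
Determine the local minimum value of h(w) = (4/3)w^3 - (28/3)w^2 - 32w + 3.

-237

Critical points: h'(w) = 4w^2 - (56/3)w - 32 vanishes at w = -4/3, 6.
h''(w) = 8w - 56/3. h''(-4/3) = -88/3 < 0 ⇒ local maximum; h''(6) = 88/3 > 0 ⇒ local minimum.
So the local minimum value is h(6) = -237.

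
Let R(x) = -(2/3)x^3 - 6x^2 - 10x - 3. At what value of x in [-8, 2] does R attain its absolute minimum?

2

R'(x) = -2x^2 - 12x - 10, which vanishes at x = -5 and x = -1.
Candidates: R(-8) = 103/3; R(-5) = -59/3; R(-1) = 5/3; R(2) = -157/3.
Hence the absolute minimum is -157/3 at x = 2.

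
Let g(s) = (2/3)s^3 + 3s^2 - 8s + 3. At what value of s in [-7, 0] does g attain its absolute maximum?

The derivative is 2s^2 + 6s - 8, whose only zero in [-7, 0] is s = -4.
Candidates: g(-7) = -68/3,  g(-4) = 121/3,  g(0) = 3.
The maximum over the interval is 121/3, attained at s = -4.

-4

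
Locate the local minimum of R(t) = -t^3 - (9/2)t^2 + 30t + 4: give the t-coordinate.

-5

Critical points: R'(t) = -3t^2 - 9t + 30 vanishes at t = -5, 2.
Since R''(t) = -6t - 9, we get R''(-5) = 21 > 0 ⇒ local minimum; R''(2) = -21 < 0 ⇒ local maximum.
Thus R has its local minimum at t = -5, with value -267/2.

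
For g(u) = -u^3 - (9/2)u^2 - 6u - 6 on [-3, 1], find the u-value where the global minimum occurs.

The derivative is -3u^2 - 9u - 6, which vanishes at u = -2 and u = -1.
Candidates: g(-3) = -3/2,  g(-2) = -4,  g(-1) = -7/2,  g(1) = -35/2.
The minimum over the interval is -35/2, attained at u = 1.

1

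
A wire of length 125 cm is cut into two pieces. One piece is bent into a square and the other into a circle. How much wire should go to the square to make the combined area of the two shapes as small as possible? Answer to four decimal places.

70.0124

Let x be the length used for the square. Square side x/4; circle radius (125−x)/(2π).
A(x) = (x/4)² + π·((125−x)/(2π))² = x²/16 + (125−x)²/(4π) for 0 ≤ x ≤ 125. A'(x) = x/8 − (125−x)/(2π) = 0 gives x = 4·125/(π+4) ≈ 70.0124.
A'' = 1/8 + 1/(2π) > 0, so this gives the minimum combined area; x ≈ 70.0124 cm to the square.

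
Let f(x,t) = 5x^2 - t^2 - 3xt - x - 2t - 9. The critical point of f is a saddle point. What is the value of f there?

-236/29

∂f/∂x = 10x - 3t - 1 = 0 and ∂f/∂t = -3x - 2t - 2 = 0, so (x, t) = (-4/29, -23/29).
The Hessian has f_{xx} = 10, f_{tt} = -2, f_{xt} = -3, giving D = -29 < 0, so the point is a saddle point.
f(-4/29, -23/29) = -236/29.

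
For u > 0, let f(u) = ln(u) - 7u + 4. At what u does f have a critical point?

f'(u) = 1/u − 7 = 0 gives u = 1/7.
f''(u) = -1/u², which is negative for u > 0, so this is a local maximum.
f(1/7) = 1·ln(1/7) - 1 + 4 ≈ 1.0541.

1/7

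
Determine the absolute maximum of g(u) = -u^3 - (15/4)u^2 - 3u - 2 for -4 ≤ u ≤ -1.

14

The derivative is -3u^2 - (15/2)u - 3, whose only zero in [-4, -1] is u = -2.
Candidates: g(-4) = 14; g(-2) = -3; g(-1) = -7/4.
Hence the absolute maximum is 14 at u = -4.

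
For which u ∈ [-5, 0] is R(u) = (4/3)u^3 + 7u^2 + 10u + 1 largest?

The derivative is 4u^2 + 14u + 10, which vanishes at u = -5/2 and u = -1.
Compare values at every candidate in [-5, 0]: R(-5) = -122/3; R(-5/2) = -13/12; R(-1) = -10/3; R(0) = 1.
So the maximum is R(0) = 1.

0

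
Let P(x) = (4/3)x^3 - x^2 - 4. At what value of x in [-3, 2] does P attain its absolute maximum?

P'(x) = 4x^2 - 2x, which vanishes at x = 0 and x = 1/2.
Evaluating at the critical points and endpoints: P(-3) = -49; P(0) = -4; P(1/2) = -49/12; P(2) = 8/3.
The maximum over the interval is 8/3, attained at x = 2.

2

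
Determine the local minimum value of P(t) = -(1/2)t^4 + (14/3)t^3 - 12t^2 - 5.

P'(t) = -2t^3 + 14t^2 - 24t. Setting P'(t) = 0 gives t ∈ {0, 3, 4}.
Since P''(t) = -6t^2 + 28t - 24, we get P''(0) = -24 < 0 ⇒ local maximum; P''(3) = 6 > 0 ⇒ local minimum; P''(4) = -8 < 0 ⇒ local maximum.
So the local minimum value is P(3) = -55/2.

-55/2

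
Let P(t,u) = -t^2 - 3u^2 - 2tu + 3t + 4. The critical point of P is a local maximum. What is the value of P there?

59/8

∂P/∂t = -2t - 2u + 3 = 0 and ∂P/∂u = -2t - 6u = 0, so (t, u) = (9/4, -3/4).
The Hessian has P_{tt} = -2, P_{uu} = -6, P_{tu} = -2, giving D = 8 > 0 with P_{tt} < 0, so the point is a local maximum.
P(9/4, -3/4) = 59/8.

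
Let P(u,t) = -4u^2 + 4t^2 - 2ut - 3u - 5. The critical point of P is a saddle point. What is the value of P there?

∂P/∂u = -8u - 2t - 3 = 0 and ∂P/∂t = -2u + 8t = 0, so (u, t) = (-6/17, -3/34).
The Hessian has P_{uu} = -8, P_{tt} = 8, P_{ut} = -2, giving D = -68 < 0, so the point is a saddle point.
P(-6/17, -3/34) = -76/17.

-76/17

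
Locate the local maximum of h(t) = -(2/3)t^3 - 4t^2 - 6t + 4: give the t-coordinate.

h'(t) = -2t^2 - 8t - 6 = 0 at t = -3, -1.
Second-derivative test with h''(t) = -4t - 8: h''(-3) = 4 > 0 ⇒ local minimum; h''(-1) = -4 < 0 ⇒ local maximum.
Thus h has its local maximum at t = -1, with value 20/3.

-1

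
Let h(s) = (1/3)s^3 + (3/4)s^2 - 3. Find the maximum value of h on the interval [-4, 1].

-23/12

The derivative is s^2 + (3/2)s, which vanishes at s = -3/2 and s = 0.
Compare values at every candidate in [-4, 1]: h(-4) = -37/3; h(-3/2) = -39/16; h(0) = -3; h(1) = -23/12.
Hence the absolute maximum is -23/12 at s = 1.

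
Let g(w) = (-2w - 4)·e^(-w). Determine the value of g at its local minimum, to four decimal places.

Differentiating with the product rule gives g'(w) = (2w + 2)·e^(-w). Since e^(-w) > 0, the only critical point is w = -1.
g''(-1) has the same sign as 2 > 0, so this is a local minimum.
g(-1) = (-2)·e^(1) ≈ -5.4366.

-5.4366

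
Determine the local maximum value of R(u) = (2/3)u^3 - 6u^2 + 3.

Critical points: R'(u) = 2u^2 - 12u vanishes at u = 0, 6.
Since R''(u) = 4u - 12, we get R''(0) = -12 < 0 ⇒ local maximum; R''(6) = 12 > 0 ⇒ local minimum.
So the local maximum value is R(0) = 3.

3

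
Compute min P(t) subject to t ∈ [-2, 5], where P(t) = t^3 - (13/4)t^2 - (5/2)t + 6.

P'(t) = 3t^2 - (13/2)t - 5/2, which vanishes at t = -1/3 and t = 5/2.
Evaluating at the critical points and endpoints: P(-2) = -10,  P(-1/3) = 695/108,  P(5/2) = -79/16,  P(5) = 149/4.
So the minimum is P(-2) = -10.

-10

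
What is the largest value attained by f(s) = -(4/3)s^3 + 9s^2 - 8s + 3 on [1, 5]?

f'(s) = -4s^2 + 18s - 8, whose only zero in [1, 5] is s = 4.
Evaluating at the critical points and endpoints: f(1) = 8/3,  f(4) = 89/3,  f(5) = 64/3.
The maximum over the interval is 89/3, attained at s = 4.

89/3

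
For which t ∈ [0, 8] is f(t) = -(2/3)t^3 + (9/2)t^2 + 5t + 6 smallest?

Differentiating, f'(t) = -2t^2 + 9t + 5; whose only zero in [0, 8] is t = 5.
Evaluating at the critical points and endpoints: f(0) = 6,  f(5) = 361/6,  f(8) = -22/3.
So the minimum is f(8) = -22/3.

8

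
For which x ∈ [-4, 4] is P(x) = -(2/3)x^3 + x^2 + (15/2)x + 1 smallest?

-3/2

The derivative is -2x^2 + 2x + 15/2, which vanishes at x = -3/2 and x = 5/2.
Compare values at every candidate in [-4, 4]: P(-4) = 89/3,  P(-3/2) = -23/4,  P(5/2) = 187/12,  P(4) = 13/3.
Hence the absolute minimum is -23/4 at x = -3/2.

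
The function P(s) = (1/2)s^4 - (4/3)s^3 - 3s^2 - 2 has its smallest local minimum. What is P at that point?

P'(s) = 2s^3 - 4s^2 - 6s. Setting P'(s) = 0 gives s ∈ {-1, 0, 3}.
Second-derivative test with P''(s) = 6s^2 - 8s - 6: P''(-1) = 8 > 0 ⇒ local minimum; P''(0) = -6 < 0 ⇒ local maximum; P''(3) = 24 > 0 ⇒ local minimum.
So the smallest local minimum value is P(3) = -49/2.

-49/2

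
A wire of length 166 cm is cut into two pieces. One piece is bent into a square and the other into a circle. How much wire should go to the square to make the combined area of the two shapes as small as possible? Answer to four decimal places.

92.9765

Let x be the length used for the square. Square side x/4; circle radius (166−x)/(2π).
A(x) = (x/4)² + π·((166−x)/(2π))² = x²/16 + (166−x)²/(4π) for 0 ≤ x ≤ 166. A'(x) = x/8 − (166−x)/(2π) = 0 gives x = 4·166/(π+4) ≈ 92.9765.
A'' = 1/8 + 1/(2π) > 0, so this gives the minimum combined area; x ≈ 92.9765 cm to the square.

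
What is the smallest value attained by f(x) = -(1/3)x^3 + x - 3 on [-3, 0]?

Differentiating, f'(x) = -x^2 + 1; whose only zero in [-3, 0] is x = -1.
Candidates: f(-3) = 3,  f(-1) = -11/3,  f(0) = -3.
Hence the absolute minimum is -11/3 at x = -1.

-11/3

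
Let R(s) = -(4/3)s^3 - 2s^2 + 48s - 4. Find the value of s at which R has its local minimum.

-4

R'(s) = -4s^2 - 4s + 48. Setting R'(s) = 0 gives s ∈ {-4, 3}.
R''(s) = -8s - 4. R''(-4) = 28 > 0 ⇒ local minimum; R''(3) = -28 < 0 ⇒ local maximum.
So the local minimum value is R(-4) = -428/3.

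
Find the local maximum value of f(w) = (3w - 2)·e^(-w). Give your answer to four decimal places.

0.5666

By the product rule, f'(w) = (-3w + 5)·e^(-w). Since e^(-w) > 0, the only critical point is w = 5/3.
f''(5/3) has the same sign as -3 < 0, so this is a local maximum.
f(5/3) = (3)·e^(-5/3) ≈ 0.5666.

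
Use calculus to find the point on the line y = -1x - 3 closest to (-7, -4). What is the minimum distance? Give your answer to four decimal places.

5.6569

Minimize D(x)^2 = (x + 7)^2 + (-x + 1)^2.
d/dx[D^2] = 2(x + 7) + 2·(-1)·(-x + 1) = 0 ⇒ x = -3.
Then y = 0 and the distance is √(32) ≈ 5.6569.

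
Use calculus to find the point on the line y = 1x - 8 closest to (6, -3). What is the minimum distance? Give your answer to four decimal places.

Minimize D(x)^2 = (x - 6)^2 + (x - 5)^2.
d/dx[D^2] = 2(x - 6) + 2·1·(x - 5) = 0 ⇒ x = 11/2.
Then y = -5/2 and the distance is √(1/2) ≈ 0.7071.

0.7071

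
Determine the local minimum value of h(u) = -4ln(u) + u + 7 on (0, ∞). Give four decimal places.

h'(u) = -4/u + 1 = 0 gives u = 4.
h''(u) = 4/u², which is positive for u > 0, so this is a local minimum.
h(4) = -4·ln(4) + 4 + 7 ≈ 5.4548.

5.4548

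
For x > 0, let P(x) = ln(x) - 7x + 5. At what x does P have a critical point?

1/7

P'(x) = 1/x − 7 = 0 gives x = 1/7.
P''(x) = -1/x², which is negative for x > 0, so this is a local maximum.
P(1/7) = 1·ln(1/7) - 1 + 5 ≈ 2.0541.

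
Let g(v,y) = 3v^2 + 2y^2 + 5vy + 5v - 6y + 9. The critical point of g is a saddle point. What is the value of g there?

317

∂g/∂v = 6v + 5y + 5 = 0 and ∂g/∂y = 5v + 4y - 6 = 0, so (v, y) = (50, -61).
The Hessian has g_{vv} = 6, g_{yy} = 4, g_{vy} = 5, giving D = -1 < 0, so the point is a saddle point.
g(50, -61) = 317.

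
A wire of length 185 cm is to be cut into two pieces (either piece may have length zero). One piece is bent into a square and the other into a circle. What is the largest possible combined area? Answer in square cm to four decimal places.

2723.5390

Let x be the length used for the square. Square side x/4; circle radius (185−x)/(2π).
A(x) = (x/4)² + π·((185−x)/(2π))² = x²/16 + (185−x)²/(4π) for 0 ≤ x ≤ 185. A'(x) = x/8 − (185−x)/(2π) = 0 gives x = 4·185/(π+4) ≈ 103.6183.
A'' > 0, so the interior critical point is a minimum; the maximum is at an endpoint. A(0) = 2723.5390 and A(185) = 2139.0625, so the largest area is 2723.5390.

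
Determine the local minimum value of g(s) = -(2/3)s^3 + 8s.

g'(s) = -2s^2 + 8 = 0 at s = -2, 2.
Since g''(s) = -4s, we get g''(-2) = 8 > 0 ⇒ local minimum; g''(2) = -8 < 0 ⇒ local maximum.
The local minimum is g(-2) = -32/3.

-32/3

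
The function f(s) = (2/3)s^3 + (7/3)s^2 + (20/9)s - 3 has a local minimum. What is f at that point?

-295/81

Critical points: f'(s) = 2s^2 + (14/3)s + 20/9 vanishes at s = -5/3, -2/3.
Since f''(s) = 4s + 14/3, we get f''(-5/3) = -2 < 0 ⇒ local maximum; f''(-2/3) = 2 > 0 ⇒ local minimum.
So the local minimum value is f(-2/3) = -295/81.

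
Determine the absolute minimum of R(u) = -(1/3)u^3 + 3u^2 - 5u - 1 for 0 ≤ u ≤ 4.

-10/3

The derivative is -u^2 + 6u - 5, whose only zero in [0, 4] is u = 1.
Candidates: R(0) = -1,  R(1) = -10/3,  R(4) = 17/3.
The minimum over the interval is -10/3, attained at u = 1.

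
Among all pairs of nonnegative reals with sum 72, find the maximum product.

With x + y = 72, the product is P(x) = x(72 − x).
P'(x) = 72 − 2x = 0 gives x = 36; P'' = −2 < 0, so this is the maximum.
P = 36·36 = 1296.

1296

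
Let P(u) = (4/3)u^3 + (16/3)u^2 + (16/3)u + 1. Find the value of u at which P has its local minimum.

P'(u) = 4u^2 + (32/3)u + 16/3 = 0 at u = -2, -2/3.
P''(u) = 8u + 32/3. P''(-2) = -16/3 < 0 ⇒ local maximum; P''(-2/3) = 16/3 > 0 ⇒ local minimum.
So the local minimum value is P(-2/3) = -47/81.

-2/3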